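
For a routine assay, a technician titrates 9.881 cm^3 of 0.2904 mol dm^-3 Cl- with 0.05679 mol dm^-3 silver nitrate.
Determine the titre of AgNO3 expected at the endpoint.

50.53 mL

Ag^+ + Cl^- → AgCl(s)
n(Cl-) = 0.009881 L × 0.2904 mol/L = 2.869 × 10^-3 mol
n(AgNO3) = 2.869 × 10^-3 mol (1:1 stoichiometry)
V(AgNO3) = 2.869 × 10^-3 mol / 0.05679 mol/L = 0.05053 L = 50.53 mL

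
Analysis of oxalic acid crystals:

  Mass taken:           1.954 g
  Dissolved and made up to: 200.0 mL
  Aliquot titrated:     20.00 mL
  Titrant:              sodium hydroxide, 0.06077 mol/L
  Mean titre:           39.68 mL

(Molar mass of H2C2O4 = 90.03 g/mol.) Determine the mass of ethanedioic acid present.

H2C2O4 + 2 NaOH → Na2C2O4 + 2 H2O
n(NaOH) per titration = 0.03968 × 0.06077 = 2.411 × 10^-3 mol
From the 1:2 ratio, n(H2C2O4) in each aliquot = 1/2 × 2.411 × 10^-3 = 1.206 × 10^-3 mol
n(H2C2O4) in the whole flask = 1.206 × 10^-3 × 200.0/20.00 = 0.01206 mol
mass of H2C2O4 = 0.01206 × 90.03 = 1.085 g

1.085 g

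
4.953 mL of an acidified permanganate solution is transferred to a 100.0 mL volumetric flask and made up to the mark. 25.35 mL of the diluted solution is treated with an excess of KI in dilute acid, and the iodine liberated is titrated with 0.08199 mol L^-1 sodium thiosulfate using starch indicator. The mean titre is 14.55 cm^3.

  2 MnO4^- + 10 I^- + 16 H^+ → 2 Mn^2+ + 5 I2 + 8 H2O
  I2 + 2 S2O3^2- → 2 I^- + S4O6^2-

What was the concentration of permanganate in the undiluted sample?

n(S2O3^2-) = 0.01455 × 0.08199 = 1.193 × 10^-3 mol
n(I2) = n(S2O3^2-)/2 = 5.965 × 10^-4 mol
From the 2:5 ratio, n(MnO4^-) in the aliquot = 2/5 × 5.965 × 10^-4 = 2.386 × 10^-4 mol
[MnO4^-]_dilute = 2.386 × 10^-4 / 0.02535 = 0.009412 mol/L
[MnO4^-]_original = 0.009412 × 100.0/4.953 = 0.1900 mol/L

0.1900 mol/L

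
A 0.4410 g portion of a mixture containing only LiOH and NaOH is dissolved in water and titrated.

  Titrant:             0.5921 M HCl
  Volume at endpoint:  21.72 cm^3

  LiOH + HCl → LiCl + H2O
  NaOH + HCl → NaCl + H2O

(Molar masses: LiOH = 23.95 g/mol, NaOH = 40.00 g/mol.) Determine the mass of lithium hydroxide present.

0.1096 g

n(HCl) = 0.02172 × 0.5921 = 0.01286 mol
Let x = n(LiOH), y = n(NaOH).
Titrant: 1x + 1y = 0.01286;  mass: 23.95x + 40.00y = 0.4410
Solving, x = 4.574 × 10^-3 mol, y = 8.286 × 10^-3 mol
mass of LiOH = 4.574 × 10^-3 × 23.95 = 0.1096 g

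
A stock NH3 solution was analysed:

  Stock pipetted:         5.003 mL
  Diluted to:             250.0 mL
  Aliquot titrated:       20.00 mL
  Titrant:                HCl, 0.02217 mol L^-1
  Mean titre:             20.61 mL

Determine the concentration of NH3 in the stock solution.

1.142 mol/L

NH3 + HCl → NH4Cl
n(HCl) = 0.02061 × 0.02217 = 4.569 × 10^-4 mol
n(NH3) in the aliquot = 4.569 × 10^-4 mol (1:1 ratio)
[NH3]_dilute = 4.569 × 10^-4 / 0.02000 = 0.02285 mol/L
Dilution factor = 250.0 / 5.003 = 49.97
[NH3]_stock = 0.02285 × 49.97 = 1.142 mol/L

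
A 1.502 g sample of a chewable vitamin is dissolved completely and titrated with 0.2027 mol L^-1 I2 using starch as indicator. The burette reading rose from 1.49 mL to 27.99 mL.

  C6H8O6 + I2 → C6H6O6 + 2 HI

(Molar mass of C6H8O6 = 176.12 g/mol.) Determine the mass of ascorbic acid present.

0.9460 g

n(I2) = 0.02650 L × 0.2027 mol/L = 5.372 × 10^-3 mol
n(C6H8O6) = 5.372 × 10^-3 mol (1:1 ratio)
mass of C6H8O6 = 5.372 × 10^-3 × 176.12 g/mol = 0.9460 g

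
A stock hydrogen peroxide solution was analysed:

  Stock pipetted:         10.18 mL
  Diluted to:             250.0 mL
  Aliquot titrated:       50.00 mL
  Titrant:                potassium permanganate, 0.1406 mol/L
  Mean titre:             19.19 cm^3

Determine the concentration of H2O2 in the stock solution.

2 MnO4^- + 5 H2O2 + 6 H^+ → 2 Mn^2+ + 5 O2 + 8 H2O
n(KMnO4) = 0.01919 × 0.1406 = 2.698 × 10^-3 mol
From the 5:2 ratio, n(H2O2) in the aliquot = 5/2 × 2.698 × 10^-3 = 6.745 × 10^-3 mol
[H2O2]_dilute = 6.745 × 10^-3 / 0.05000 = 0.1349 mol/L
Dilution factor = 250.0 / 10.18 = 24.56
[H2O2]_stock = 0.1349 × 24.56 = 3.313 mol/L

3.313 mol/L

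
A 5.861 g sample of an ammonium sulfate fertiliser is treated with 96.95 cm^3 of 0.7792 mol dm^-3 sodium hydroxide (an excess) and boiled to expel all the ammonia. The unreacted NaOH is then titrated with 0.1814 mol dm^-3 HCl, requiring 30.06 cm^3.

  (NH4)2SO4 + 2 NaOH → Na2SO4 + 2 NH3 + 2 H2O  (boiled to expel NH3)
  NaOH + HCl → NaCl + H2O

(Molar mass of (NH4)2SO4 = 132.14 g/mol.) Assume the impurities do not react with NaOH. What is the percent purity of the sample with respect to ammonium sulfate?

n(NaOH) added = 0.09695 × 0.7792 = 0.07554 mol
n(HCl) used in back-titration = 0.03006 × 0.1814 = 5.453 × 10^-3 mol
n(NaOH) left over = 5.453 × 10^-3 mol (1:1 ratio)
n(NaOH) consumed by analyte = 0.07554 − 5.453 × 10^-3 = 0.07009 mol
From the 1:2 ratio, n((NH4)2SO4) = 1/2 × 0.07009 = 0.03505 mol
mass of (NH4)2SO4 = 0.03505 × 132.14 = 4.631 g
% (NH4)2SO4 = 4.631 / 5.861 × 100 = 79.01 %

79.01 %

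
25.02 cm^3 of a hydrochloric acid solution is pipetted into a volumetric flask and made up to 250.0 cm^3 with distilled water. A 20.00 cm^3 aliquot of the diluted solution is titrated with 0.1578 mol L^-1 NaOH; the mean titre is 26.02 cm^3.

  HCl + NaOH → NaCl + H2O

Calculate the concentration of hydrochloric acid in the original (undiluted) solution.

n(NaOH) = 0.02602 × 0.1578 = 4.106 × 10^-3 mol
n(HCl) in the aliquot = 4.106 × 10^-3 mol (1:1 ratio)
[HCl]_dilute = 4.106 × 10^-3 / 0.02000 = 0.2053 mol/L
Dilution factor = 250.0 / 25.02 = 9.992
[HCl]_stock = 0.2053 × 9.992 = 2.051 mol/L

2.051 mol/L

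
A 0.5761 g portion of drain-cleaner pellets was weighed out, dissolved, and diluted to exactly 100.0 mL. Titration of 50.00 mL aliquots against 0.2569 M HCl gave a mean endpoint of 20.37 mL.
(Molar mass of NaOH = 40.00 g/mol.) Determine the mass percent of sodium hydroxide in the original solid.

72.67 %

NaOH + HCl → NaCl + H2O
n(HCl) per titration = 0.02037 × 0.2569 = 5.233 × 10^-3 mol
n(NaOH) in each aliquot = 5.233 × 10^-3 mol (1:1 ratio)
n(NaOH) in the whole flask = 5.233 × 10^-3 × 100.0/50.00 = 0.01047 mol
mass of NaOH = 0.01047 × 40.00 = 0.4186 g
% NaOH = 0.4186 / 0.5761 × 100 = 72.67 %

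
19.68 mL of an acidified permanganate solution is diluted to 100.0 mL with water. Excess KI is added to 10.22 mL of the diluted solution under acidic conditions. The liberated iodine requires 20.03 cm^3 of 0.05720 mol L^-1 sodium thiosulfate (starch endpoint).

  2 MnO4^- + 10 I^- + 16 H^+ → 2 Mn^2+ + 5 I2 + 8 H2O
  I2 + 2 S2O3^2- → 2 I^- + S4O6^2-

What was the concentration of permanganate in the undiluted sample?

0.1139 mol/L

n(S2O3^2-) = 0.02003 × 0.05720 = 1.146 × 10^-3 mol
n(I2) = n(S2O3^2-)/2 = 5.729 × 10^-4 mol
From the 2:5 ratio, n(MnO4^-) in the aliquot = 2/5 × 5.729 × 10^-4 = 2.291 × 10^-4 mol
[MnO4^-]_dilute = 2.291 × 10^-4 / 0.01022 = 0.02242 mol/L
[MnO4^-]_original = 0.02242 × 100.0/19.68 = 0.1139 mol/L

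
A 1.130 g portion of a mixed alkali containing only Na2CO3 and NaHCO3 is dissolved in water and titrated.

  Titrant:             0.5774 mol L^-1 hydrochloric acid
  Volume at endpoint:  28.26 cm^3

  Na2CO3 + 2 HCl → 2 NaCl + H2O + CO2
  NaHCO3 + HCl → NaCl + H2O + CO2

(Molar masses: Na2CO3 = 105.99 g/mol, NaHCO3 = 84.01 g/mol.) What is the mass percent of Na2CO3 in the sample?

36.41 %

n(HCl) = 0.02826 × 0.5774 = 0.01632 mol
Let x = n(Na2CO3), y = n(NaHCO3).
Titrant: 2x + 1y = 0.01632;  mass: 105.99x + 84.01y = 1.130
Solving, x = 3.882 × 10^-3 mol, y = 8.553 × 10^-3 mol
mass of Na2CO3 = 3.882 × 10^-3 × 105.99 = 0.4115 g
% Na2CO3 = 0.4115 / 1.130 × 100 = 36.41 %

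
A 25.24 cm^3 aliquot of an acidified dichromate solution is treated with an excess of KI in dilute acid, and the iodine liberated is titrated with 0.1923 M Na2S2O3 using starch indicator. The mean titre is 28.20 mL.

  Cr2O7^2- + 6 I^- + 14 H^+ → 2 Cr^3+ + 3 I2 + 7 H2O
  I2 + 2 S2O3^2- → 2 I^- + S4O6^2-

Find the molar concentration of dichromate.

n(S2O3^2-) = 0.02820 × 0.1923 = 5.423 × 10^-3 mol
n(I2) = n(S2O3^2-)/2 = 2.711 × 10^-3 mol
From the 1:3 ratio, n(Cr2O7^2-) in the aliquot = 1/3 × 2.711 × 10^-3 = 9.038 × 10^-4 mol
[Cr2O7^2-] = 9.038 × 10^-4 / 0.02524 = 0.03581 mol/L

0.03581 M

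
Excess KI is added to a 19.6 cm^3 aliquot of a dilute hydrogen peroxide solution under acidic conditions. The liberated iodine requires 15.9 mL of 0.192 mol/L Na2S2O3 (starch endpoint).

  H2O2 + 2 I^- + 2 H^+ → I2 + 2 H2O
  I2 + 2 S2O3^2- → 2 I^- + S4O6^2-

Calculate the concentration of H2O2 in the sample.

n(S2O3^2-) = 0.0159 × 0.192 = 3.05 × 10^-3 mol
n(I2) = n(S2O3^2-)/2 = 1.53 × 10^-3 mol
n(H2O2) in the aliquot = 1.53 × 10^-3 mol (1:1 ratio)
[H2O2] = 1.53 × 10^-3 / 0.0196 = 0.0779 mol/L

0.0779 mol/L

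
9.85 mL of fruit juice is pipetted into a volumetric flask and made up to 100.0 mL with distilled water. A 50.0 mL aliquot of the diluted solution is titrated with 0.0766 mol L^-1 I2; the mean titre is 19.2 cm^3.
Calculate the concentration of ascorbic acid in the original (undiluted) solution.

C6H8O6 + I2 → C6H6O6 + 2 HI
n(I2) = 0.0192 × 0.0766 = 1.47 × 10^-3 mol
n(C6H8O6) in the aliquot = 1.47 × 10^-3 mol (1:1 ratio)
[C6H8O6]_dilute = 1.47 × 10^-3 / 0.0500 = 0.0294 mol/L
Dilution factor = 100.0 / 9.85 = 10.15
[C6H8O6]_stock = 0.0294 × 10.15 = 0.299 mol/L

0.299 mol/L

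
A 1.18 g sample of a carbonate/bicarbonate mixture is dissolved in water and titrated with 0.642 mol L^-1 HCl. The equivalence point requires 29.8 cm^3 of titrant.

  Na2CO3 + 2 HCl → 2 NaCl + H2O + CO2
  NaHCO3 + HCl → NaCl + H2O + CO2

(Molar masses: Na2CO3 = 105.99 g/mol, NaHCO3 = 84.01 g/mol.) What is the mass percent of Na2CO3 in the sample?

61.9 %

n(HCl) = 0.0298 × 0.642 = 0.0191 mol
Let x = n(Na2CO3), y = n(NaHCO3).
Titrant: 2x + 1y = 0.0191;  mass: 105.99x + 84.01y = 1.18
Solving, x = 6.89 × 10^-3 mol, y = 5.36 × 10^-3 mol
mass of Na2CO3 = 6.89 × 10^-3 × 105.99 = 0.730 g
% Na2CO3 = 0.730 / 1.18 × 100 = 61.9 %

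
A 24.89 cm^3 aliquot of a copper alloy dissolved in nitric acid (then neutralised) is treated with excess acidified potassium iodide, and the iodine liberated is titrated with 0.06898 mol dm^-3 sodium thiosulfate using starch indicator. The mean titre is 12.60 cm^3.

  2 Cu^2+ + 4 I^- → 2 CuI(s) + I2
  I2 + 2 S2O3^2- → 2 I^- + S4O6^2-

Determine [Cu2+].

n(S2O3^2-) = 0.01260 × 0.06898 = 8.691 × 10^-4 mol
n(I2) = n(S2O3^2-)/2 = 4.346 × 10^-4 mol
From the 2:1 ratio, n(Cu2+) in the aliquot = 2/1 × 4.346 × 10^-4 = 8.691 × 10^-4 mol
[Cu2+] = 8.691 × 10^-4 / 0.02489 = 0.03492 mol/L

0.03492 mol/L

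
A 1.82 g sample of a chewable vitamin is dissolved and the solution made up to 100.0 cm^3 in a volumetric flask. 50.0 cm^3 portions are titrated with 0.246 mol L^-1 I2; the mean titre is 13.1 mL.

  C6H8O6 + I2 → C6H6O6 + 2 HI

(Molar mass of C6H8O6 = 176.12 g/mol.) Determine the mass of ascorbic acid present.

1.14 g

n(I2) per titration = 0.0131 × 0.246 = 3.22 × 10^-3 mol
n(C6H8O6) in each aliquot = 3.22 × 10^-3 mol (1:1 ratio)
n(C6H8O6) in the whole flask = 3.22 × 10^-3 × 100.0/50.0 = 6.45 × 10^-3 mol
mass of C6H8O6 = 6.45 × 10^-3 × 176.12 = 1.14 g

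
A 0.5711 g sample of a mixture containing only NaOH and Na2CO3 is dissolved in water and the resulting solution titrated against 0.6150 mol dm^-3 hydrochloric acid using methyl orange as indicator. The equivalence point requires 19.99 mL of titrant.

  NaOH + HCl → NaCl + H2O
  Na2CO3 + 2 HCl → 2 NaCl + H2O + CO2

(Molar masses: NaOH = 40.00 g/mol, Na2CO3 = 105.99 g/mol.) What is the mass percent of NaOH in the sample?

43.34 %

n(HCl) = 0.01999 × 0.6150 = 0.01229 mol
Let x = n(NaOH), y = n(Na2CO3).
Titrant: 1x + 2y = 0.01229;  mass: 40.00x + 105.99y = 0.5711
Solving, x = 6.188 × 10^-3 mol, y = 3.053 × 10^-3 mol
mass of NaOH = 6.188 × 10^-3 × 40.00 = 0.2475 g
% NaOH = 0.2475 / 0.5711 × 100 = 43.34 %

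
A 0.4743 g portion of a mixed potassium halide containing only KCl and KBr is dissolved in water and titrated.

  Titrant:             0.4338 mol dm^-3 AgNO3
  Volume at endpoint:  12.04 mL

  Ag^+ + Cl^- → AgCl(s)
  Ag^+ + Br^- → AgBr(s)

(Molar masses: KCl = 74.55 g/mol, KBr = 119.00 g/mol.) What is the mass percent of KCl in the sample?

52.06 %

n(AgNO3) = 0.01204 × 0.4338 = 5.223 × 10^-3 mol
Let x = n(KCl), y = n(KBr).
Titrant: 1x + 1y = 5.223 × 10^-3;  mass: 74.55x + 119.00y = 0.4743
Solving, x = 3.312 × 10^-3 mol, y = 1.911 × 10^-3 mol
mass of KCl = 3.312 × 10^-3 × 74.55 = 0.2469 g
% KCl = 0.2469 / 0.4743 × 100 = 52.06 %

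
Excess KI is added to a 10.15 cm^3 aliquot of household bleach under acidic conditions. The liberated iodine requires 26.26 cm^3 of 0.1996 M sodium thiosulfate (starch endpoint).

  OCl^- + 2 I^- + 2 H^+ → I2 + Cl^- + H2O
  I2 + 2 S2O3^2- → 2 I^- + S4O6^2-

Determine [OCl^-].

n(S2O3^2-) = 0.02626 × 0.1996 = 5.241 × 10^-3 mol
n(I2) = n(S2O3^2-)/2 = 2.621 × 10^-3 mol
n(OCl^-) in the aliquot = 2.621 × 10^-3 mol (1:1 ratio)
[OCl^-] = 2.621 × 10^-3 / 0.01015 = 0.2582 mol/L

0.2582 M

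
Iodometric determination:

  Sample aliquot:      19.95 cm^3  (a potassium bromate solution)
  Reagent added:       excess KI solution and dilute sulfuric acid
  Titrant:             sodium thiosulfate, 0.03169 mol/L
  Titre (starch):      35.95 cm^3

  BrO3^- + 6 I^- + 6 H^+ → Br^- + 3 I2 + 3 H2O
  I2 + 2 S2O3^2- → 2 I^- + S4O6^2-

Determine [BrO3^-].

n(S2O3^2-) = 0.03595 × 0.03169 = 1.139 × 10^-3 mol
n(I2) = n(S2O3^2-)/2 = 5.696 × 10^-4 mol
From the 1:3 ratio, n(BrO3^-) in the aliquot = 1/3 × 5.696 × 10^-4 = 1.899 × 10^-4 mol
[BrO3^-] = 1.899 × 10^-4 / 0.01995 = 0.009518 mol/L

0.009518 mol/L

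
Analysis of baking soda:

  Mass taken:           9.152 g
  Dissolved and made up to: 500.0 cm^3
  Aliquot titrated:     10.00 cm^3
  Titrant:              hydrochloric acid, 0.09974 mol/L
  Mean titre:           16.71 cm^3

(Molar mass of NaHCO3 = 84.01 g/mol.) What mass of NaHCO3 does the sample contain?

NaHCO3 + HCl → NaCl + H2O + CO2
n(HCl) per titration = 0.01671 × 0.09974 = 1.667 × 10^-3 mol
n(NaHCO3) in each aliquot = 1.667 × 10^-3 mol (1:1 ratio)
n(NaHCO3) in the whole flask = 1.667 × 10^-3 × 500.0/10.00 = 0.08333 mol
mass of NaHCO3 = 0.08333 × 84.01 = 7.001 g

7.001 g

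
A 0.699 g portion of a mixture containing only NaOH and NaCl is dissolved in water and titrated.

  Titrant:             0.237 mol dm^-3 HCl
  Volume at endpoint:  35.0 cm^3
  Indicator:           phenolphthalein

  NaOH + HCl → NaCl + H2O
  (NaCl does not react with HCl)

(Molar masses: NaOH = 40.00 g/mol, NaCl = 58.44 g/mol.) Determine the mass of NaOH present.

0.332 g

n(HCl) = 0.0350 × 0.237 = 8.29 × 10^-3 mol
Let x = n(NaOH), y = n(NaCl).
Titrant: 1x = 8.29 × 10^-3;  mass: 40.00x + 58.44y = 0.699
Solving, x = 8.29 × 10^-3 mol, y = 6.28 × 10^-3 mol
mass of NaOH = 8.29 × 10^-3 × 40.00 = 0.332 g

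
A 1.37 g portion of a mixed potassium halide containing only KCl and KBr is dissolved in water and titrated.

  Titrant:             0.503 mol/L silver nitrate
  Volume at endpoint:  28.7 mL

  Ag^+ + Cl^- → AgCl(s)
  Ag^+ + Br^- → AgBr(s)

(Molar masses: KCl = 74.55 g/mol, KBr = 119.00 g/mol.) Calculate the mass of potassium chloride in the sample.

0.583 g

n(AgNO3) = 0.0287 × 0.503 = 0.0144 mol
Let x = n(KCl), y = n(KBr).
Titrant: 1x + 1y = 0.0144;  mass: 74.55x + 119.00y = 1.37
Solving, x = 7.83 × 10^-3 mol, y = 6.61 × 10^-3 mol
mass of KCl = 7.83 × 10^-3 × 74.55 = 0.583 g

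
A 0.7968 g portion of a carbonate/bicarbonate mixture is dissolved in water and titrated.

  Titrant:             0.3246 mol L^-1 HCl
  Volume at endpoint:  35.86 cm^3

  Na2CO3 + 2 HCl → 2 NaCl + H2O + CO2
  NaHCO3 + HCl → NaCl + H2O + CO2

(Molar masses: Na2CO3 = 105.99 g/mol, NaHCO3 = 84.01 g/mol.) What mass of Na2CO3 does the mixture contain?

n(HCl) = 0.03586 × 0.3246 = 0.01164 mol
Let x = n(Na2CO3), y = n(NaHCO3).
Titrant: 2x + 1y = 0.01164;  mass: 105.99x + 84.01y = 0.7968
Solving, x = 2.919 × 10^-3 mol, y = 5.801 × 10^-3 mol
mass of Na2CO3 = 2.919 × 10^-3 × 105.99 = 0.3094 g

0.3094 g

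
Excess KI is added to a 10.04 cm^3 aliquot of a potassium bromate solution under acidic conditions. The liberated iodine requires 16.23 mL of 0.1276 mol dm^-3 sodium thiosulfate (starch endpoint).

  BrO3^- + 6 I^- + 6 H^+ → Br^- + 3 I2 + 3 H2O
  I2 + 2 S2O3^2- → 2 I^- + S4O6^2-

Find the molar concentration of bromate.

0.03438 mol/L

n(S2O3^2-) = 0.01623 × 0.1276 = 2.071 × 10^-3 mol
n(I2) = n(S2O3^2-)/2 = 1.035 × 10^-3 mol
From the 1:3 ratio, n(BrO3^-) in the aliquot = 1/3 × 1.035 × 10^-3 = 3.452 × 10^-4 mol
[BrO3^-] = 3.452 × 10^-4 / 0.01004 = 0.03438 mol/L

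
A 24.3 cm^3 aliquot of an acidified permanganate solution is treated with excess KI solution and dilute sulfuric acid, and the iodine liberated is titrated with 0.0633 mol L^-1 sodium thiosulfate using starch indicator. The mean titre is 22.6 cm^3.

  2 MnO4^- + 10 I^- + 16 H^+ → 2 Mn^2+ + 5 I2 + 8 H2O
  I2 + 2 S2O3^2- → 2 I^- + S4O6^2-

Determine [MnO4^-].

0.0118 mol/L

n(S2O3^2-) = 0.0226 × 0.0633 = 1.43 × 10^-3 mol
n(I2) = n(S2O3^2-)/2 = 7.15 × 10^-4 mol
From the 2:5 ratio, n(MnO4^-) in the aliquot = 2/5 × 7.15 × 10^-4 = 2.86 × 10^-4 mol
[MnO4^-] = 2.86 × 10^-4 / 0.0243 = 0.0118 mol/L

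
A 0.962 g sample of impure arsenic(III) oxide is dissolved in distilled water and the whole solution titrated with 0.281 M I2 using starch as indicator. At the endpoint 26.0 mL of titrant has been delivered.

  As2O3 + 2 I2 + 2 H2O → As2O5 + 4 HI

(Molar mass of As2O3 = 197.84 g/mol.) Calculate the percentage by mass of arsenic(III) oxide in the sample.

n(I2) = 0.0260 L × 0.281 mol/L = 7.31 × 10^-3 mol
From the 1:2 ratio, n(As2O3) = 1/2 × 7.31 × 10^-3 = 3.65 × 10^-3 mol
mass of As2O3 = 3.65 × 10^-3 × 197.84 g/mol = 0.723 g
% As2O3 = 0.723 / 0.962 × 100 = 75.1 %

75.1 %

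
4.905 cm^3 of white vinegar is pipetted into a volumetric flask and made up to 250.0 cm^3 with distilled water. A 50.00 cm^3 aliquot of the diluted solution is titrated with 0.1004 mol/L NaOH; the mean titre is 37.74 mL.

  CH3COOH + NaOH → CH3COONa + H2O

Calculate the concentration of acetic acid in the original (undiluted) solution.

n(NaOH) = 0.03774 × 0.1004 = 3.789 × 10^-3 mol
n(CH3COOH) in the aliquot = 3.789 × 10^-3 mol (1:1 ratio)
[CH3COOH]_dilute = 3.789 × 10^-3 / 0.05000 = 0.07578 mol/L
Dilution factor = 250.0 / 4.905 = 50.97
[CH3COOH]_stock = 0.07578 × 50.97 = 3.862 mol/L

3.862 mol/L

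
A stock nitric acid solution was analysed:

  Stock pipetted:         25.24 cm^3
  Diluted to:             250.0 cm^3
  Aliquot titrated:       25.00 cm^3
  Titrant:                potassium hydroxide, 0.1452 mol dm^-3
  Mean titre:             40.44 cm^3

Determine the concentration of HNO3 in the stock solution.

HNO3 + KOH → KNO3 + H2O
n(KOH) = 0.04044 × 0.1452 = 5.872 × 10^-3 mol
n(HNO3) in the aliquot = 5.872 × 10^-3 mol (1:1 ratio)
[HNO3]_dilute = 5.872 × 10^-3 / 0.02500 = 0.2349 mol/L
Dilution factor = 250.0 / 25.24 = 9.905
[HNO3]_stock = 0.2349 × 9.905 = 2.326 mol/L

2.326 mol/L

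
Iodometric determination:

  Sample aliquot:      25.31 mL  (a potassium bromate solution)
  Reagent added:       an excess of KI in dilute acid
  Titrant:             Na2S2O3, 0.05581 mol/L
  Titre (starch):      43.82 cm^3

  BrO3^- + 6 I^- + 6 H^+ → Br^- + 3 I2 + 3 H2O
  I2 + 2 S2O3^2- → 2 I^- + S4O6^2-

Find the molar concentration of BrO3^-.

n(S2O3^2-) = 0.04382 × 0.05581 = 2.446 × 10^-3 mol
n(I2) = n(S2O3^2-)/2 = 1.223 × 10^-3 mol
From the 1:3 ratio, n(BrO3^-) in the aliquot = 1/3 × 1.223 × 10^-3 = 4.076 × 10^-4 mol
[BrO3^-] = 4.076 × 10^-4 / 0.02531 = 0.01610 mol/L

0.01610 mol/L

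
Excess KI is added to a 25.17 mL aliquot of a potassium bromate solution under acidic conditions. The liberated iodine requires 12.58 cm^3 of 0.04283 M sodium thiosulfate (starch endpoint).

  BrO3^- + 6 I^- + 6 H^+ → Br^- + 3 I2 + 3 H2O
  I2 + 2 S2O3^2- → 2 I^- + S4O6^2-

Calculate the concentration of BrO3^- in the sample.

0.003568 M

n(S2O3^2-) = 0.01258 × 0.04283 = 5.388 × 10^-4 mol
n(I2) = n(S2O3^2-)/2 = 2.694 × 10^-4 mol
From the 1:3 ratio, n(BrO3^-) in the aliquot = 1/3 × 2.694 × 10^-4 = 8.980 × 10^-5 mol
[BrO3^-] = 8.980 × 10^-5 / 0.02517 = 0.003568 mol/L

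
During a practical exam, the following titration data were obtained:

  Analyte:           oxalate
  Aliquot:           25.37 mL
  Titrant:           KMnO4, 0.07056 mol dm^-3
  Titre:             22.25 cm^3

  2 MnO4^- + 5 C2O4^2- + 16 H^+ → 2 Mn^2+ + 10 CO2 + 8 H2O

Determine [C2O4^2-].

0.1547 mol/L

n(KMnO4) = 0.02225 L × 0.07056 mol/L = 1.570 × 10^-3 mol
From the 5:2 mole ratio, n(C2O4^2-) = 5/2 × 1.570 × 10^-3 = 3.925 × 10^-3 mol
[C2O4^2-] = 3.925 × 10^-3 mol / 0.02537 L = 0.1547 mol/L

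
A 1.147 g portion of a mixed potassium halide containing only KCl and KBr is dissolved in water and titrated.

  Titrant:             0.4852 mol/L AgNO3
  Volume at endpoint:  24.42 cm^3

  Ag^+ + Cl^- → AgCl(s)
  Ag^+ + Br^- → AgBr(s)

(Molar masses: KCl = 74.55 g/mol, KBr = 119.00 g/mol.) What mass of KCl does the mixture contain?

n(AgNO3) = 0.02442 × 0.4852 = 0.01185 mol
Let x = n(KCl), y = n(KBr).
Titrant: 1x + 1y = 0.01185;  mass: 74.55x + 119.00y = 1.147
Solving, x = 5.916 × 10^-3 mol, y = 5.932 × 10^-3 mol
mass of KCl = 5.916 × 10^-3 × 74.55 = 0.4411 g

0.4411 g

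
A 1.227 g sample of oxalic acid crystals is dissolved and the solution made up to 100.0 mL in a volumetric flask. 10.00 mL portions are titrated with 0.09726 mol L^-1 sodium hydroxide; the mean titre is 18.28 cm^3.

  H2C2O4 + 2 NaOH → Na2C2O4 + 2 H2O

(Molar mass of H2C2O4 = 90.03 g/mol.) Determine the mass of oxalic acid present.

n(NaOH) per titration = 0.01828 × 0.09726 = 1.778 × 10^-3 mol
From the 1:2 ratio, n(H2C2O4) in each aliquot = 1/2 × 1.778 × 10^-3 = 8.890 × 10^-4 mol
n(H2C2O4) in the whole flask = 8.890 × 10^-4 × 100.0/10.00 = 8.890 × 10^-3 mol
mass of H2C2O4 = 8.890 × 10^-3 × 90.03 = 0.8003 g

0.8003 g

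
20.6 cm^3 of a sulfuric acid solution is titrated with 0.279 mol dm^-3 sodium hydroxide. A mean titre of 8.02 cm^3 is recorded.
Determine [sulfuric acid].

0.0543 mol/L

H2SO4 + 2 NaOH → Na2SO4 + 2 H2O
n(NaOH) = 0.00802 L × 0.279 mol/L = 2.24 × 10^-3 mol
From the 1:2 mole ratio, n(H2SO4) = 1/2 × 2.24 × 10^-3 = 1.12 × 10^-3 mol
[H2SO4] = 1.12 × 10^-3 mol / 0.0206 L = 0.0543 mol/L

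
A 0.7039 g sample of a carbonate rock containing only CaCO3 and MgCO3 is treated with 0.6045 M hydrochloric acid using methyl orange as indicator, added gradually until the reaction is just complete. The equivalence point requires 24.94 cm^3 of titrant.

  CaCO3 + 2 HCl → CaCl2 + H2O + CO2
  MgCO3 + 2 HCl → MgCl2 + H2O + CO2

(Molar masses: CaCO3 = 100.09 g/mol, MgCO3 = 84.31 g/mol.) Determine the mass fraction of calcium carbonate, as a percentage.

n(HCl) = 0.02494 × 0.6045 = 0.01508 mol
Let x = n(CaCO3), y = n(MgCO3).
Titrant: 2x + 2y = 0.01508;  mass: 100.09x + 84.31y = 0.7039
Solving, x = 4.332 × 10^-3 mol, y = 3.206 × 10^-3 mol
mass of CaCO3 = 4.332 × 10^-3 × 100.09 = 0.4336 g
% CaCO3 = 0.4336 / 0.7039 × 100 = 61.60 %

61.60 %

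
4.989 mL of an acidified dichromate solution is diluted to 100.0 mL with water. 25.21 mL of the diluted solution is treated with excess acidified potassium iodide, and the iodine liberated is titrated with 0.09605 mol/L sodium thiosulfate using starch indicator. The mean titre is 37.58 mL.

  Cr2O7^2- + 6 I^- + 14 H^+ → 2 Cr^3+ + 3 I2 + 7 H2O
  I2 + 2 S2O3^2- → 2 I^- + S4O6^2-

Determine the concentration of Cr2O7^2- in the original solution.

n(S2O3^2-) = 0.03758 × 0.09605 = 3.610 × 10^-3 mol
n(I2) = n(S2O3^2-)/2 = 1.805 × 10^-3 mol
From the 1:3 ratio, n(Cr2O7^2-) in the aliquot = 1/3 × 1.805 × 10^-3 = 6.016 × 10^-4 mol
[Cr2O7^2-]_dilute = 6.016 × 10^-4 / 0.02521 = 0.02386 mol/L
[Cr2O7^2-]_original = 0.02386 × 100.0/4.989 = 0.4783 mol/L

0.4783 mol/L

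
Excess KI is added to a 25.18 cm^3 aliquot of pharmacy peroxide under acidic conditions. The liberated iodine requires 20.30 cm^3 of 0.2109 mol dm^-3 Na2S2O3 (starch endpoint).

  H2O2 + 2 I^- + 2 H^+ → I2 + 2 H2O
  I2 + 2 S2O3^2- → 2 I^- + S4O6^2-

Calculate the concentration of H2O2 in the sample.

n(S2O3^2-) = 0.02030 × 0.2109 = 4.281 × 10^-3 mol
n(I2) = n(S2O3^2-)/2 = 2.141 × 10^-3 mol
n(H2O2) in the aliquot = 2.141 × 10^-3 mol (1:1 ratio)
[H2O2] = 2.141 × 10^-3 / 0.02518 = 0.08501 mol/L

0.08501 mol/L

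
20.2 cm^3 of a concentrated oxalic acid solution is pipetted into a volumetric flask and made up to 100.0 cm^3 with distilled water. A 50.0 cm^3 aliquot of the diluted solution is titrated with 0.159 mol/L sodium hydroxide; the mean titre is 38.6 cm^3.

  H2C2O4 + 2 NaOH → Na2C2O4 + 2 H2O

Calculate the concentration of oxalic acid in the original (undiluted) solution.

0.304 mol/L

n(NaOH) = 0.0386 × 0.159 = 6.14 × 10^-3 mol
From the 1:2 ratio, n(H2C2O4) in the aliquot = 1/2 × 6.14 × 10^-3 = 3.07 × 10^-3 mol
[H2C2O4]_dilute = 3.07 × 10^-3 / 0.0500 = 0.0614 mol/L
Dilution factor = 100.0 / 20.2 = 4.950
[H2C2O4]_stock = 0.0614 × 4.950 = 0.304 mol/L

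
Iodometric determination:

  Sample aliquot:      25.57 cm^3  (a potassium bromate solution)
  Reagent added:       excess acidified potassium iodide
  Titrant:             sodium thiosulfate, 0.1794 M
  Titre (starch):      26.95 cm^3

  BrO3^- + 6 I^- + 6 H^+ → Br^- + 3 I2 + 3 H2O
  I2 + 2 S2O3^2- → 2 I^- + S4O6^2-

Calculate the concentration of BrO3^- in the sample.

n(S2O3^2-) = 0.02695 × 0.1794 = 4.835 × 10^-3 mol
n(I2) = n(S2O3^2-)/2 = 2.417 × 10^-3 mol
From the 1:3 ratio, n(BrO3^-) in the aliquot = 1/3 × 2.417 × 10^-3 = 8.058 × 10^-4 mol
[BrO3^-] = 8.058 × 10^-4 / 0.02557 = 0.03151 mol/L

0.03151 M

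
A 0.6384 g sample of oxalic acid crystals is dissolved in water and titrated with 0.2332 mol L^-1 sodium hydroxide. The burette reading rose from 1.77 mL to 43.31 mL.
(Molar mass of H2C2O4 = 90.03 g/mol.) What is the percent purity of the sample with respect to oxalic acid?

H2C2O4 + 2 NaOH → Na2C2O4 + 2 H2O
n(NaOH) = 0.04154 L × 0.2332 mol/L = 9.687 × 10^-3 mol
From the 1:2 ratio, n(H2C2O4) = 1/2 × 9.687 × 10^-3 = 4.844 × 10^-3 mol
mass of H2C2O4 = 4.844 × 10^-3 × 90.03 g/mol = 0.4361 g
% H2C2O4 = 0.4361 / 0.6384 × 100 = 68.31 %

68.31 %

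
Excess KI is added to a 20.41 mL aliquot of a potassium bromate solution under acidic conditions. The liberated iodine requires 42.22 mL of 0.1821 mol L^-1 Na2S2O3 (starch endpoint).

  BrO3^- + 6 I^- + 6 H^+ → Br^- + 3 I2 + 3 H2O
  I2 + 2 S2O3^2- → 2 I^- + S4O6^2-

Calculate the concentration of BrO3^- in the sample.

0.06278 mol/L

n(S2O3^2-) = 0.04222 × 0.1821 = 7.688 × 10^-3 mol
n(I2) = n(S2O3^2-)/2 = 3.844 × 10^-3 mol
From the 1:3 ratio, n(BrO3^-) in the aliquot = 1/3 × 3.844 × 10^-3 = 1.281 × 10^-3 mol
[BrO3^-] = 1.281 × 10^-3 / 0.02041 = 0.06278 mol/L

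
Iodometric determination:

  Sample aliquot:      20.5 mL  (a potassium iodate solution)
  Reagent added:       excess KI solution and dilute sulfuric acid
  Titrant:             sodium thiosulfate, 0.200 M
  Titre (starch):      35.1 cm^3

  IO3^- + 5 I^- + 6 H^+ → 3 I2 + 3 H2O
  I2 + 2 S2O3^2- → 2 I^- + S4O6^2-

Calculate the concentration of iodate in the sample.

n(S2O3^2-) = 0.0351 × 0.200 = 7.02 × 10^-3 mol
n(I2) = n(S2O3^2-)/2 = 3.51 × 10^-3 mol
From the 1:3 ratio, n(IO3^-) in the aliquot = 1/3 × 3.51 × 10^-3 = 1.17 × 10^-3 mol
[IO3^-] = 1.17 × 10^-3 / 0.0205 = 0.0571 mol/L

0.0571 M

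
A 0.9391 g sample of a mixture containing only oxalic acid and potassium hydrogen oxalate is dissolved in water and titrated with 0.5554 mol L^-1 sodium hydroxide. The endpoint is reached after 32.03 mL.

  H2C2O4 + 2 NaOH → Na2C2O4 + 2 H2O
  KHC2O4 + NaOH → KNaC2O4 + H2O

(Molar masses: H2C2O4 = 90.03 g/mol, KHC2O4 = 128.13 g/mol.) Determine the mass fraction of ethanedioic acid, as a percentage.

n(NaOH) = 0.03203 × 0.5554 = 0.01779 mol
Let x = n(H2C2O4), y = n(KHC2O4).
Titrant: 2x + 1y = 0.01779;  mass: 90.03x + 128.13y = 0.9391
Solving, x = 8.063 × 10^-3 mol, y = 1.664 × 10^-3 mol
mass of H2C2O4 = 8.063 × 10^-3 × 90.03 = 0.7259 g
% H2C2O4 = 0.7259 / 0.9391 × 100 = 77.30 %

77.30 %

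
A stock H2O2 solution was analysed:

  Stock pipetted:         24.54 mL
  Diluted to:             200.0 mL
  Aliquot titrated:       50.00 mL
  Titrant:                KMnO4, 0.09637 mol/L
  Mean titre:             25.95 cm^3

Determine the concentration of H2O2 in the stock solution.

2 MnO4^- + 5 H2O2 + 6 H^+ → 2 Mn^2+ + 5 O2 + 8 H2O
n(KMnO4) = 0.02595 × 0.09637 = 2.501 × 10^-3 mol
From the 5:2 ratio, n(H2O2) in the aliquot = 5/2 × 2.501 × 10^-3 = 6.252 × 10^-3 mol
[H2O2]_dilute = 6.252 × 10^-3 / 0.05000 = 0.1250 mol/L
Dilution factor = 200.0 / 24.54 = 8.150
[H2O2]_stock = 0.1250 × 8.150 = 1.019 mol/L

1.019 mol/L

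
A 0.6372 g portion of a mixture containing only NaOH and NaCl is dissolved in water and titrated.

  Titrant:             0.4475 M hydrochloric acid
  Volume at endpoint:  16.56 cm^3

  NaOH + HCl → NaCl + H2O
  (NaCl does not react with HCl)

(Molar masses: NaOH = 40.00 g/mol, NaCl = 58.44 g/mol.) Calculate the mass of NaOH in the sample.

0.2964 g

n(HCl) = 0.01656 × 0.4475 = 7.411 × 10^-3 mol
Let x = n(NaOH), y = n(NaCl).
Titrant: 1x = 7.411 × 10^-3;  mass: 40.00x + 58.44y = 0.6372
Solving, x = 7.411 × 10^-3 mol, y = 5.831 × 10^-3 mol
mass of NaOH = 7.411 × 10^-3 × 40.00 = 0.2964 g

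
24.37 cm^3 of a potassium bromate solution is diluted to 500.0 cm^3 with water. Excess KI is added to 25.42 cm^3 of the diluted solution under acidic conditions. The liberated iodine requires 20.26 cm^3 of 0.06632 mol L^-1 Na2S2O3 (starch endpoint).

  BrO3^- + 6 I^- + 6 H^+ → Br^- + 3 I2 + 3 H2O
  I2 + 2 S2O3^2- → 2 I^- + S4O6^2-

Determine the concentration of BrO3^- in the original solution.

0.1807 mol/L

n(S2O3^2-) = 0.02026 × 0.06632 = 1.344 × 10^-3 mol
n(I2) = n(S2O3^2-)/2 = 6.718 × 10^-4 mol
From the 1:3 ratio, n(BrO3^-) in the aliquot = 1/3 × 6.718 × 10^-4 = 2.239 × 10^-4 mol
[BrO3^-]_dilute = 2.239 × 10^-4 / 0.02542 = 0.008810 mol/L
[BrO3^-]_original = 0.008810 × 500.0/24.37 = 0.1807 mol/L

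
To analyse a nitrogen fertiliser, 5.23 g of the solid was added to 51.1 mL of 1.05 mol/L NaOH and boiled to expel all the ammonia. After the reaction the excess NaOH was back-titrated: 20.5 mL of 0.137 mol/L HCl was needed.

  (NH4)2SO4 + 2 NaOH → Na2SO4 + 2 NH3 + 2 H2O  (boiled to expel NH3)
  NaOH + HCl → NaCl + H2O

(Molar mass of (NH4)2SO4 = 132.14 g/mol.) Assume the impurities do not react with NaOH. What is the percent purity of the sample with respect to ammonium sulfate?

64.2 %

n(NaOH) added = 0.0511 × 1.05 = 0.0537 mol
n(HCl) used in back-titration = 0.0205 × 0.137 = 2.81 × 10^-3 mol
n(NaOH) left over = 2.81 × 10^-3 mol (1:1 ratio)
n(NaOH) consumed by analyte = 0.0537 − 2.81 × 10^-3 = 0.0508 mol
From the 1:2 ratio, n((NH4)2SO4) = 1/2 × 0.0508 = 0.0254 mol
mass of (NH4)2SO4 = 0.0254 × 132.14 = 3.36 g
% (NH4)2SO4 = 3.36 / 5.23 × 100 = 64.2 %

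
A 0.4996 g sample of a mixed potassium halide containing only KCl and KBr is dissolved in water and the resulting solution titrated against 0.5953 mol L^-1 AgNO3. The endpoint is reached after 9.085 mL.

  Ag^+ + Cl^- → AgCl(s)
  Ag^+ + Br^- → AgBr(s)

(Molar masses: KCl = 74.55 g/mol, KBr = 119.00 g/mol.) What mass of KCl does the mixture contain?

n(AgNO3) = 0.009085 × 0.5953 = 5.408 × 10^-3 mol
Let x = n(KCl), y = n(KBr).
Titrant: 1x + 1y = 5.408 × 10^-3;  mass: 74.55x + 119.00y = 0.4996
Solving, x = 3.239 × 10^-3 mol, y = 2.169 × 10^-3 mol
mass of KCl = 3.239 × 10^-3 × 74.55 = 0.2415 g

0.2415 g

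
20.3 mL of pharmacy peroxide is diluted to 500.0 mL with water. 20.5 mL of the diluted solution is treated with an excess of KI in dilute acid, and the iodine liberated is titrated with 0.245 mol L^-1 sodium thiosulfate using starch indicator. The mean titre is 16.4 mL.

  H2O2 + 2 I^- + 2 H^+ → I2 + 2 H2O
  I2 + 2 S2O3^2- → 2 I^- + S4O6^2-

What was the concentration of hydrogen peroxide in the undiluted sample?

2.41 mol/L

n(S2O3^2-) = 0.0164 × 0.245 = 4.02 × 10^-3 mol
n(I2) = n(S2O3^2-)/2 = 2.01 × 10^-3 mol
n(H2O2) in the aliquot = 2.01 × 10^-3 mol (1:1 ratio)
[H2O2]_dilute = 2.01 × 10^-3 / 0.0205 = 0.0980 mol/L
[H2O2]_original = 0.0980 × 500.0/20.3 = 2.41 mol/L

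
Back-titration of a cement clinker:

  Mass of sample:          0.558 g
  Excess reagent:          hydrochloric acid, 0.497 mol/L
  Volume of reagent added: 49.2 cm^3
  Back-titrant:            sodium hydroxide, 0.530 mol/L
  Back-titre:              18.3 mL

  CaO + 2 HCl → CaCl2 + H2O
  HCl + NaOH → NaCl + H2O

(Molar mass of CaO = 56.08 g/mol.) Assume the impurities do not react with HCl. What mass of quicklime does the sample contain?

n(HCl) added = 0.0492 × 0.497 = 0.0245 mol
n(NaOH) used in back-titration = 0.0183 × 0.530 = 9.70 × 10^-3 mol
n(HCl) left over = 9.70 × 10^-3 mol (1:1 ratio)
n(HCl) consumed by analyte = 0.0245 − 9.70 × 10^-3 = 0.0148 mol
From the 1:2 ratio, n(CaO) = 1/2 × 0.0148 = 7.38 × 10^-3 mol
mass of CaO = 7.38 × 10^-3 × 56.08 = 0.414 g

0.414 g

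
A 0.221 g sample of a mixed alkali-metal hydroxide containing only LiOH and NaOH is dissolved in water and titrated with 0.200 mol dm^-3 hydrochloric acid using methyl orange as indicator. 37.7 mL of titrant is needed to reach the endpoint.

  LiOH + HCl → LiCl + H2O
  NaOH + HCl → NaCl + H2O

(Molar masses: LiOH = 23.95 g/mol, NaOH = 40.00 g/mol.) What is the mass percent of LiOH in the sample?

n(HCl) = 0.0377 × 0.200 = 7.54 × 10^-3 mol
Let x = n(LiOH), y = n(NaOH).
Titrant: 1x + 1y = 7.54 × 10^-3;  mass: 23.95x + 40.00y = 0.221
Solving, x = 5.02 × 10^-3 mol, y = 2.52 × 10^-3 mol
mass of LiOH = 5.02 × 10^-3 × 23.95 = 0.120 g
% LiOH = 0.120 / 0.221 × 100 = 54.4 %

54.4 %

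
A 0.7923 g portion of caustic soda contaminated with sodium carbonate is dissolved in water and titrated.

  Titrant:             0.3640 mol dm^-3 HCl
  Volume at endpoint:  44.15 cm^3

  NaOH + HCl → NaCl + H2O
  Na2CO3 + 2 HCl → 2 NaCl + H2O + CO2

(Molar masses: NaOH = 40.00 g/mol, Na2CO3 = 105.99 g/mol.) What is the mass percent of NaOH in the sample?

23.06 %

n(HCl) = 0.04415 × 0.3640 = 0.01607 mol
Let x = n(NaOH), y = n(Na2CO3).
Titrant: 1x + 2y = 0.01607;  mass: 40.00x + 105.99y = 0.7923
Solving, x = 4.568 × 10^-3 mol, y = 5.751 × 10^-3 mol
mass of NaOH = 4.568 × 10^-3 × 40.00 = 0.1827 g
% NaOH = 0.1827 / 0.7923 × 100 = 23.06 %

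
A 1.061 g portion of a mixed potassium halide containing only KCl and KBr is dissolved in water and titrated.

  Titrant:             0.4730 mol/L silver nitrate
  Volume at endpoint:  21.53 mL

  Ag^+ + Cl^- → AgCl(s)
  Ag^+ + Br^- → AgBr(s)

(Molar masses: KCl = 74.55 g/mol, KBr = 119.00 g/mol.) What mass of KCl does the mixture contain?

n(AgNO3) = 0.02153 × 0.4730 = 0.01018 mol
Let x = n(KCl), y = n(KBr).
Titrant: 1x + 1y = 0.01018;  mass: 74.55x + 119.00y = 1.061
Solving, x = 3.394 × 10^-3 mol, y = 6.790 × 10^-3 mol
mass of KCl = 3.394 × 10^-3 × 74.55 = 0.2530 g

0.2530 g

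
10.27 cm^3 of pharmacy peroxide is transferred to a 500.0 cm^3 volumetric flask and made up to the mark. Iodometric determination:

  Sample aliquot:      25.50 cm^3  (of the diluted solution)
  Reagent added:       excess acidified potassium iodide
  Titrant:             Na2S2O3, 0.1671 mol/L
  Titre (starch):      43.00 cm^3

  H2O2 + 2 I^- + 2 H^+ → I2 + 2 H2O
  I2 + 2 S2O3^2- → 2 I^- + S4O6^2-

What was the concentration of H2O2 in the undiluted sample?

6.859 mol/L

n(S2O3^2-) = 0.04300 × 0.1671 = 7.185 × 10^-3 mol
n(I2) = n(S2O3^2-)/2 = 3.593 × 10^-3 mol
n(H2O2) in the aliquot = 3.593 × 10^-3 mol (1:1 ratio)
[H2O2]_dilute = 3.593 × 10^-3 / 0.02550 = 0.1409 mol/L
[H2O2]_original = 0.1409 × 500.0/10.27 = 6.859 mol/L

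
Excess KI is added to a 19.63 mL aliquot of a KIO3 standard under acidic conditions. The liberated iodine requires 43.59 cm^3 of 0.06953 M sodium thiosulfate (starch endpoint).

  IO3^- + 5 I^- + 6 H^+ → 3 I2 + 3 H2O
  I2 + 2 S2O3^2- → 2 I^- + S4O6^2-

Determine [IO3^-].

n(S2O3^2-) = 0.04359 × 0.06953 = 3.031 × 10^-3 mol
n(I2) = n(S2O3^2-)/2 = 1.515 × 10^-3 mol
From the 1:3 ratio, n(IO3^-) in the aliquot = 1/3 × 1.515 × 10^-3 = 5.051 × 10^-4 mol
[IO3^-] = 5.051 × 10^-4 / 0.01963 = 0.02573 mol/L

0.02573 M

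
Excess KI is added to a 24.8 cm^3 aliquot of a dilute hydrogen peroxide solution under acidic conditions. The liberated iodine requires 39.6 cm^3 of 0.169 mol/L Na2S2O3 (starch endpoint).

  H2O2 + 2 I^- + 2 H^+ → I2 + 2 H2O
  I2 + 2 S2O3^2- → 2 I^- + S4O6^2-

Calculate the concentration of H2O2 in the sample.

n(S2O3^2-) = 0.0396 × 0.169 = 6.69 × 10^-3 mol
n(I2) = n(S2O3^2-)/2 = 3.35 × 10^-3 mol
n(H2O2) in the aliquot = 3.35 × 10^-3 mol (1:1 ratio)
[H2O2] = 3.35 × 10^-3 / 0.0248 = 0.135 mol/L

0.135 mol/L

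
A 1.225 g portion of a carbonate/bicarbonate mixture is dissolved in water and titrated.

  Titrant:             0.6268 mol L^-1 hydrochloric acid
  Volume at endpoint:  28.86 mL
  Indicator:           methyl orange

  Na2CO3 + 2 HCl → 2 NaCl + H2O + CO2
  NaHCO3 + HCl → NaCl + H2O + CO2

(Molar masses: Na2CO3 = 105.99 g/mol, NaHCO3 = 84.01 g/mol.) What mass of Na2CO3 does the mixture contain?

n(HCl) = 0.02886 × 0.6268 = 0.01809 mol
Let x = n(Na2CO3), y = n(NaHCO3).
Titrant: 2x + 1y = 0.01809;  mass: 105.99x + 84.01y = 1.225
Solving, x = 4.751 × 10^-3 mol, y = 8.588 × 10^-3 mol
mass of Na2CO3 = 4.751 × 10^-3 × 105.99 = 0.5035 g

0.5035 g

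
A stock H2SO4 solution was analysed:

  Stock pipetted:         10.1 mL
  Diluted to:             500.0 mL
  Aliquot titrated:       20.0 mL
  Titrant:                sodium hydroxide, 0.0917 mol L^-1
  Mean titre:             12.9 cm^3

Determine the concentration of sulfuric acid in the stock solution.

H2SO4 + 2 NaOH → Na2SO4 + 2 H2O
n(NaOH) = 0.0129 × 0.0917 = 1.18 × 10^-3 mol
From the 1:2 ratio, n(H2SO4) in the aliquot = 1/2 × 1.18 × 10^-3 = 5.91 × 10^-4 mol
[H2SO4]_dilute = 5.91 × 10^-4 / 0.0200 = 0.0296 mol/L
Dilution factor = 500.0 / 10.1 = 49.50
[H2SO4]_stock = 0.0296 × 49.50 = 1.46 mol/L

1.46 mol/L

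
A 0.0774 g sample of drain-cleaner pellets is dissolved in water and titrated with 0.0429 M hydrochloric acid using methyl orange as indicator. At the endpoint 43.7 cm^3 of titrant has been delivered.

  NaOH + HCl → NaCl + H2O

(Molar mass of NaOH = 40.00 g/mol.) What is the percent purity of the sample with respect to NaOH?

n(HCl) = 0.0437 L × 0.0429 mol/L = 1.87 × 10^-3 mol
n(NaOH) = 1.87 × 10^-3 mol (1:1 ratio)
mass of NaOH = 1.87 × 10^-3 × 40.00 g/mol = 0.0750 g
% NaOH = 0.0750 / 0.0774 × 100 = 96.9 %

96.9 %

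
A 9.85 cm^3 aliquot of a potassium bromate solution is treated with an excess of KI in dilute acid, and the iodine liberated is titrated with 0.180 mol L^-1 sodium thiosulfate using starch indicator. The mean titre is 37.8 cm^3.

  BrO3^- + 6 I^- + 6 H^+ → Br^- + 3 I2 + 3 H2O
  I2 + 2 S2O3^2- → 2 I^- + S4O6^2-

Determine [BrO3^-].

n(S2O3^2-) = 0.0378 × 0.180 = 6.80 × 10^-3 mol
n(I2) = n(S2O3^2-)/2 = 3.40 × 10^-3 mol
From the 1:3 ratio, n(BrO3^-) in the aliquot = 1/3 × 3.40 × 10^-3 = 1.13 × 10^-3 mol
[BrO3^-] = 1.13 × 10^-3 / 0.00985 = 0.115 mol/L

0.115 mol/L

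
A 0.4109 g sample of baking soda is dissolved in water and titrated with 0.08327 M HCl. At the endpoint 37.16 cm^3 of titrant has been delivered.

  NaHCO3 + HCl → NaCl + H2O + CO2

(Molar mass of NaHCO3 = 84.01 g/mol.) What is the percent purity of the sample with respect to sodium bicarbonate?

63.26 %

n(HCl) = 0.03716 L × 0.08327 mol/L = 3.094 × 10^-3 mol
n(NaHCO3) = 3.094 × 10^-3 mol (1:1 ratio)
mass of NaHCO3 = 3.094 × 10^-3 × 84.01 g/mol = 0.2600 g
% NaHCO3 = 0.2600 / 0.4109 × 100 = 63.26 %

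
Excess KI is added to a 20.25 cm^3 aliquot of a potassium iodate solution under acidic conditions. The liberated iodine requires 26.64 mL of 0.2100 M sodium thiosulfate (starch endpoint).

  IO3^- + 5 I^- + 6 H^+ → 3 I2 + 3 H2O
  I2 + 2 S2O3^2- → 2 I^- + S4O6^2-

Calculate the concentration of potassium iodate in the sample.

n(S2O3^2-) = 0.02664 × 0.2100 = 5.594 × 10^-3 mol
n(I2) = n(S2O3^2-)/2 = 2.797 × 10^-3 mol
From the 1:3 ratio, n(IO3^-) in the aliquot = 1/3 × 2.797 × 10^-3 = 9.324 × 10^-4 mol
[IO3^-] = 9.324 × 10^-4 / 0.02025 = 0.04604 mol/L

0.04604 M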